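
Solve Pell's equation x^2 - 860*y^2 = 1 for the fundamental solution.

First expand sqrt(860) as a continued fraction. With x_i = (sqrt(860) + m_i)/d_i and (m_0, d_0) = (0, 1): a_0 = floor(sqrt(860)) = 29, since 29^2 = 841 <= 860 < 900 = 30^2.
Iterate m_{i+1} = d_i*a_i - m_i, d_{i+1} = (860 - m_{i+1}^2)/d_i, a_{i+1} = floor((a_0 + m_{i+1})/d_{i+1}):
  m_1 = 1*29 - 0 = 29, d_1 = (860 - 29^2)/1 = 19/1 = 19, a_1 = floor((29 + 29)/19) = 3.
  m_2 = 19*3 - 29 = 28, d_2 = (860 - 28^2)/19 = 76/19 = 4, a_2 = floor((29 + 28)/4) = 14.
  m_3 = 4*14 - 28 = 28, d_3 = (860 - 28^2)/4 = 76/4 = 19, a_3 = floor((29 + 28)/19) = 3.
  m_4 = 19*3 - 28 = 29, d_4 = (860 - 29^2)/19 = 19/19 = 1, a_4 = floor((29 + 29)/1) = 58.
  m_5 = 1*58 - 29 = 29, d_5 = (860 - 29^2)/1 = 19/1 = 19: (m_5, d_5) = (m_1, d_1) = (29, 19), so from here the quotients repeat a_1, ..., a_4; the period length is 4.
So sqrt(860) = [29; (3, 14, 3, 58)] with period length k = 4.
k is even, so the fundamental solution of x^2 - 860y^2 = 1 is (p_{k-1}, q_{k-1}) = (p_3, q_3); compute convergents through index 3.
Convergents (p_i = a_i*p_{i-1} + p_{i-2}, q_i = a_i*q_{i-1} + q_{i-2} with p_{-2}=0, p_{-1}=1, q_{-2}=1, q_{-1}=0):
  i=0: a_0=29, p_0 = 29*1 + 0 = 29, q_0 = 29*0 + 1 = 1.
  i=1: a_1=3, p_1 = 3*29 + 1 = 88, q_1 = 3*1 + 0 = 3.
  i=2: a_2=14, p_2 = 14*88 + 29 = 1261, q_2 = 14*3 + 1 = 43.
  i=3: a_3=3, p_3 = 3*1261 + 88 = 3871, q_3 = 3*43 + 3 = 132.
Check: 3871^2 - 860*132^2 = 14984641 - 14984640 = 1, so (x, y) = (3871, 132) solves the equation, and by the theorem it is the least positive solution.

(x, y) = (3871, 132)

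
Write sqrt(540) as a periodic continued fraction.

[23; (4, 4, 1, 10, 1, 4, 4, 46)]

Write x_i = (sqrt(540) + m_i)/d_i with (m_0, d_0) = (0, 1). a_0 = floor(sqrt(540)) = 23, since 23^2 = 529 <= 540 < 576 = 24^2.
Iterate m_{i+1} = d_i*a_i - m_i, d_{i+1} = (540 - m_{i+1}^2)/d_i, a_{i+1} = floor((a_0 + m_{i+1})/d_{i+1}):
  m_1 = 1*23 - 0 = 23, d_1 = (540 - 23^2)/1 = 11/1 = 11, a_1 = floor((23 + 23)/11) = 4.
  m_2 = 11*4 - 23 = 21, d_2 = (540 - 21^2)/11 = 99/11 = 9, a_2 = floor((23 + 21)/9) = 4.
  m_3 = 9*4 - 21 = 15, d_3 = (540 - 15^2)/9 = 315/9 = 35, a_3 = floor((23 + 15)/35) = 1.
  m_4 = 35*1 - 15 = 20, d_4 = (540 - 20^2)/35 = 140/35 = 4, a_4 = floor((23 + 20)/4) = 10.
  m_5 = 4*10 - 20 = 20, d_5 = (540 - 20^2)/4 = 140/4 = 35, a_5 = floor((23 + 20)/35) = 1.
  m_6 = 35*1 - 20 = 15, d_6 = (540 - 15^2)/35 = 315/35 = 9, a_6 = floor((23 + 15)/9) = 4.
  m_7 = 9*4 - 15 = 21, d_7 = (540 - 21^2)/9 = 99/9 = 11, a_7 = floor((23 + 21)/11) = 4.
  m_8 = 11*4 - 21 = 23, d_8 = (540 - 23^2)/11 = 11/11 = 1, a_8 = floor((23 + 23)/1) = 46.
  m_9 = 1*46 - 23 = 23, d_9 = (540 - 23^2)/1 = 11/1 = 11: (m_9, d_9) = (m_1, d_1) = (23, 11), so from here the quotients repeat a_1, ..., a_8; the period length is 8.
Hence the expansion of sqrt(540) is a_0 = 23 followed by the repeating block 4, 4, 1, 10, 1, 4, 4, 46 (period 8).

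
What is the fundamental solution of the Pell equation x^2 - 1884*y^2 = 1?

(x, y) = (7838695, 180594)

First expand sqrt(1884) as a continued fraction. With x_i = (sqrt(1884) + m_i)/d_i and (m_0, d_0) = (0, 1): a_0 = floor(sqrt(1884)) = 43, since 43^2 = 1849 <= 1884 < 1936 = 44^2.
Iterate m_{i+1} = d_i*a_i - m_i, d_{i+1} = (1884 - m_{i+1}^2)/d_i, a_{i+1} = floor((a_0 + m_{i+1})/d_{i+1}):
  m_1 = 1*43 - 0 = 43, d_1 = (1884 - 43^2)/1 = 35/1 = 35, a_1 = floor((43 + 43)/35) = 2.
  m_2 = 35*2 - 43 = 27, d_2 = (1884 - 27^2)/35 = 1155/35 = 33, a_2 = floor((43 + 27)/33) = 2.
  m_3 = 33*2 - 27 = 39, d_3 = (1884 - 39^2)/33 = 363/33 = 11, a_3 = floor((43 + 39)/11) = 7.
  m_4 = 11*7 - 39 = 38, d_4 = (1884 - 38^2)/11 = 440/11 = 40, a_4 = floor((43 + 38)/40) = 2.
  m_5 = 40*2 - 38 = 42, d_5 = (1884 - 42^2)/40 = 120/40 = 3, a_5 = floor((43 + 42)/3) = 28.
  m_6 = 3*28 - 42 = 42, d_6 = (1884 - 42^2)/3 = 120/3 = 40, a_6 = floor((43 + 42)/40) = 2.
  m_7 = 40*2 - 42 = 38, d_7 = (1884 - 38^2)/40 = 440/40 = 11, a_7 = floor((43 + 38)/11) = 7.
  m_8 = 11*7 - 38 = 39, d_8 = (1884 - 39^2)/11 = 363/11 = 33, a_8 = floor((43 + 39)/33) = 2.
  m_9 = 33*2 - 39 = 27, d_9 = (1884 - 27^2)/33 = 1155/33 = 35, a_9 = floor((43 + 27)/35) = 2.
  m_10 = 35*2 - 27 = 43, d_10 = (1884 - 43^2)/35 = 35/35 = 1, a_10 = floor((43 + 43)/1) = 86.
  m_11 = 1*86 - 43 = 43, d_11 = (1884 - 43^2)/1 = 35/1 = 35: (m_11, d_11) = (m_1, d_1) = (43, 35), so from here the quotients repeat a_1, ..., a_10; the period length is 10.
So sqrt(1884) = [43; (2, 2, 7, 2, 28, 2, 7, 2, 2, 86)] with period length k = 10.
k is even, so the fundamental solution of x^2 - 1884y^2 = 1 is (p_{k-1}, q_{k-1}) = (p_9, q_9); compute convergents through index 9.
Convergents (p_i = a_i*p_{i-1} + p_{i-2}, q_i = a_i*q_{i-1} + q_{i-2} with p_{-2}=0, p_{-1}=1, q_{-2}=1, q_{-1}=0):
  i=0: a_0=43, p_0 = 43*1 + 0 = 43, q_0 = 43*0 + 1 = 1.
  i=1: a_1=2, p_1 = 2*43 + 1 = 87, q_1 = 2*1 + 0 = 2.
  i=2: a_2=2, p_2 = 2*87 + 43 = 217, q_2 = 2*2 + 1 = 5.
  i=3: a_3=7, p_3 = 7*217 + 87 = 1606, q_3 = 7*5 + 2 = 37.
  i=4: a_4=2, p_4 = 2*1606 + 217 = 3429, q_4 = 2*37 + 5 = 79.
  i=5: a_5=28, p_5 = 28*3429 + 1606 = 97618, q_5 = 28*79 + 37 = 2249.
  i=6: a_6=2, p_6 = 2*97618 + 3429 = 198665, q_6 = 2*2249 + 79 = 4577.
  i=7: a_7=7, p_7 = 7*198665 + 97618 = 1488273, q_7 = 7*4577 + 2249 = 34288.
  i=8: a_8=2, p_8 = 2*1488273 + 198665 = 3175211, q_8 = 2*34288 + 4577 = 73153.
  i=9: a_9=2, p_9 = 2*3175211 + 1488273 = 7838695, q_9 = 2*73153 + 34288 = 180594.
Check: 7838695^2 - 1884*180594^2 = 61445139303025 - 61445139303024 = 1, so (x, y) = (7838695, 180594) solves the equation, and by the theorem it is the least positive solution.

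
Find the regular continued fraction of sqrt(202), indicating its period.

Write x_i = (sqrt(202) + m_i)/d_i with (m_0, d_0) = (0, 1). a_0 = floor(sqrt(202)) = 14, since 14^2 = 196 <= 202 < 225 = 15^2.
Iterate m_{i+1} = d_i*a_i - m_i, d_{i+1} = (202 - m_{i+1}^2)/d_i, a_{i+1} = floor((a_0 + m_{i+1})/d_{i+1}):
  m_1 = 1*14 - 0 = 14, d_1 = (202 - 14^2)/1 = 6/1 = 6, a_1 = floor((14 + 14)/6) = 4.
  m_2 = 6*4 - 14 = 10, d_2 = (202 - 10^2)/6 = 102/6 = 17, a_2 = floor((14 + 10)/17) = 1.
  m_3 = 17*1 - 10 = 7, d_3 = (202 - 7^2)/17 = 153/17 = 9, a_3 = floor((14 + 7)/9) = 2.
  m_4 = 9*2 - 7 = 11, d_4 = (202 - 11^2)/9 = 81/9 = 9, a_4 = floor((14 + 11)/9) = 2.
  m_5 = 9*2 - 11 = 7, d_5 = (202 - 7^2)/9 = 153/9 = 17, a_5 = floor((14 + 7)/17) = 1.
  m_6 = 17*1 - 7 = 10, d_6 = (202 - 10^2)/17 = 102/17 = 6, a_6 = floor((14 + 10)/6) = 4.
  m_7 = 6*4 - 10 = 14, d_7 = (202 - 14^2)/6 = 6/6 = 1, a_7 = floor((14 + 14)/1) = 28.
  m_8 = 1*28 - 14 = 14, d_8 = (202 - 14^2)/1 = 6/1 = 6: (m_8, d_8) = (m_1, d_1) = (14, 6), so from here the quotients repeat a_1, ..., a_7; the period length is 7.
Hence the expansion of sqrt(202) is a_0 = 14 followed by the repeating block 4, 1, 2, 2, 1, 4, 28 (period 7).

[14; (4, 1, 2, 2, 1, 4, 28)]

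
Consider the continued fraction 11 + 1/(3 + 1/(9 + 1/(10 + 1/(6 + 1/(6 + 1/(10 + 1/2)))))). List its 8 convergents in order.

11/1, 34/3, 317/28, 3204/283, 19541/1726, 120450/10639, 1224041/108116, 2568532/226871

Using the convergent recurrence p_i = a_i*p_{i-1} + p_{i-2}, q_i = a_i*q_{i-1} + q_{i-2} with p_{-2}=0, p_{-1}=1, q_{-2}=1, q_{-1}=0:
  i=0: a_0=11, p_0 = 11*1 + 0 = 11, q_0 = 11*0 + 1 = 1.
  i=1: a_1=3, p_1 = 3*11 + 1 = 34, q_1 = 3*1 + 0 = 3.
  i=2: a_2=9, p_2 = 9*34 + 11 = 317, q_2 = 9*3 + 1 = 28.
  i=3: a_3=10, p_3 = 10*317 + 34 = 3204, q_3 = 10*28 + 3 = 283.
  i=4: a_4=6, p_4 = 6*3204 + 317 = 19541, q_4 = 6*283 + 28 = 1726.
  i=5: a_5=6, p_5 = 6*19541 + 3204 = 120450, q_5 = 6*1726 + 283 = 10639.
  i=6: a_6=10, p_6 = 10*120450 + 19541 = 1224041, q_6 = 10*10639 + 1726 = 108116.
  i=7: a_7=2, p_7 = 2*1224041 + 120450 = 2568532, q_7 = 2*108116 + 10639 = 226871.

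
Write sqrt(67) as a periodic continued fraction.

[8; (5, 2, 1, 1, 7, 1, 1, 2, 5, 16)]

Write x_i = (sqrt(67) + m_i)/d_i with (m_0, d_0) = (0, 1). a_0 = floor(sqrt(67)) = 8, since 8^2 = 64 <= 67 < 81 = 9^2.
Iterate m_{i+1} = d_i*a_i - m_i, d_{i+1} = (67 - m_{i+1}^2)/d_i, a_{i+1} = floor((a_0 + m_{i+1})/d_{i+1}):
  m_1 = 1*8 - 0 = 8, d_1 = (67 - 8^2)/1 = 3/1 = 3, a_1 = floor((8 + 8)/3) = 5.
  m_2 = 3*5 - 8 = 7, d_2 = (67 - 7^2)/3 = 18/3 = 6, a_2 = floor((8 + 7)/6) = 2.
  m_3 = 6*2 - 7 = 5, d_3 = (67 - 5^2)/6 = 42/6 = 7, a_3 = floor((8 + 5)/7) = 1.
  m_4 = 7*1 - 5 = 2, d_4 = (67 - 2^2)/7 = 63/7 = 9, a_4 = floor((8 + 2)/9) = 1.
  m_5 = 9*1 - 2 = 7, d_5 = (67 - 7^2)/9 = 18/9 = 2, a_5 = floor((8 + 7)/2) = 7.
  m_6 = 2*7 - 7 = 7, d_6 = (67 - 7^2)/2 = 18/2 = 9, a_6 = floor((8 + 7)/9) = 1.
  m_7 = 9*1 - 7 = 2, d_7 = (67 - 2^2)/9 = 63/9 = 7, a_7 = floor((8 + 2)/7) = 1.
  m_8 = 7*1 - 2 = 5, d_8 = (67 - 5^2)/7 = 42/7 = 6, a_8 = floor((8 + 5)/6) = 2.
  m_9 = 6*2 - 5 = 7, d_9 = (67 - 7^2)/6 = 18/6 = 3, a_9 = floor((8 + 7)/3) = 5.
  m_10 = 3*5 - 7 = 8, d_10 = (67 - 8^2)/3 = 3/3 = 1, a_10 = floor((8 + 8)/1) = 16.
  m_11 = 1*16 - 8 = 8, d_11 = (67 - 8^2)/1 = 3/1 = 3: (m_11, d_11) = (m_1, d_1) = (8, 3), so from here the quotients repeat a_1, ..., a_10; the period length is 10.
Hence the expansion of sqrt(67) is a_0 = 8 followed by the repeating block 5, 2, 1, 1, 7, 1, 1, 2, 5, 16 (period 10).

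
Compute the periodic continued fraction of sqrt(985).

Write x_i = (sqrt(985) + m_i)/d_i with (m_0, d_0) = (0, 1). a_0 = floor(sqrt(985)) = 31, since 31^2 = 961 <= 985 < 1024 = 32^2.
Iterate m_{i+1} = d_i*a_i - m_i, d_{i+1} = (985 - m_{i+1}^2)/d_i, a_{i+1} = floor((a_0 + m_{i+1})/d_{i+1}):
  m_1 = 1*31 - 0 = 31, d_1 = (985 - 31^2)/1 = 24/1 = 24, a_1 = floor((31 + 31)/24) = 2.
  m_2 = 24*2 - 31 = 17, d_2 = (985 - 17^2)/24 = 696/24 = 29, a_2 = floor((31 + 17)/29) = 1.
  m_3 = 29*1 - 17 = 12, d_3 = (985 - 12^2)/29 = 841/29 = 29, a_3 = floor((31 + 12)/29) = 1.
  m_4 = 29*1 - 12 = 17, d_4 = (985 - 17^2)/29 = 696/29 = 24, a_4 = floor((31 + 17)/24) = 2.
  m_5 = 24*2 - 17 = 31, d_5 = (985 - 31^2)/24 = 24/24 = 1, a_5 = floor((31 + 31)/1) = 62.
  m_6 = 1*62 - 31 = 31, d_6 = (985 - 31^2)/1 = 24/1 = 24: (m_6, d_6) = (m_1, d_1) = (31, 24), so from here the quotients repeat a_1, ..., a_5; the period length is 5.
Hence the expansion of sqrt(985) is a_0 = 31 followed by the repeating block 2, 1, 1, 2, 62 (period 5).

[31; (2, 1, 1, 2, 62)]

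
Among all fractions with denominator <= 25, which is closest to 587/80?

Expand x = 587/80 as a continued fraction with the Euclidean algorithm:
  587 = 7*80 + 27, so a_0 = 7.
  80 = 2*27 + 26, so a_1 = 2.
  27 = 1*26 + 1, so a_2 = 1.
  26 = 26*1 + 0, so a_3 = 26.
so x = [7; 2, 1, 26].
Convergents (p_i = a_i*p_{i-1} + p_{i-2}, q_i = a_i*q_{i-1} + q_{i-2} with p_{-2}=0, p_{-1}=1, q_{-2}=1, q_{-1}=0), until the denominator exceeds 25:
  i=0: a_0=7, p_0 = 7*1 + 0 = 7, q_0 = 7*0 + 1 = 1.
  i=1: a_1=2, p_1 = 2*7 + 1 = 15, q_1 = 2*1 + 0 = 2.
  i=2: a_2=1, p_2 = 1*15 + 7 = 22, q_2 = 1*2 + 1 = 3.
  i=3: a_3=26, p_3 = 26*22 + 15 = 587, q_3 = 26*3 + 2 = 80.
q_3 = 80 > 25, so the last convergent with denominator <= 25 is p_2/q_2 = 22/3.
The closest fraction with denominator <= 25 is either p_2/q_2 or the intermediate fraction (k*p_2 + p_1)/(k*q_2 + q_1) with the largest k >= 1 whose denominator stays <= 25; these approach x as k grows, and every other convergent or intermediate fraction in range is farther away.
Largest k: floor((25 - q_1)/q_2) = floor((25 - 2)/3) = 7.
That gives (7*22 + 15)/(7*3 + 2) = 169/23.
Compare the errors: |x - 22/3| = |587*3 - 22*80|/(80*3) = 1/240, and |x - 169/23| = |587*23 - 169*80|/(80*23) = 19/1840.
Cross-multiplying, 1*1840 = 1840 < 4560 = 19*240, so 1/240 is smaller: the convergent 22/3 is closer to x than 169/23.

22/3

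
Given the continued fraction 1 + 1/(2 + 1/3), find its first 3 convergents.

1/1, 3/2, 10/7

Using the convergent recurrence p_i = a_i*p_{i-1} + p_{i-2}, q_i = a_i*q_{i-1} + q_{i-2} with p_{-2}=0, p_{-1}=1, q_{-2}=1, q_{-1}=0:
  i=0: a_0=1, p_0 = 1*1 + 0 = 1, q_0 = 1*0 + 1 = 1.
  i=1: a_1=2, p_1 = 2*1 + 1 = 3, q_1 = 2*1 + 0 = 2.
  i=2: a_2=3, p_2 = 3*3 + 1 = 10, q_2 = 3*2 + 1 = 7.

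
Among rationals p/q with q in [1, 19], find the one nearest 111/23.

Expand x = 111/23 as a continued fraction with the Euclidean algorithm:
  111 = 4*23 + 19, so a_0 = 4.
  23 = 1*19 + 4, so a_1 = 1.
  19 = 4*4 + 3, so a_2 = 4.
  4 = 1*3 + 1, so a_3 = 1.
  3 = 3*1 + 0, so a_4 = 3.
so x = [4; 1, 4, 1, 3].
Convergents (p_i = a_i*p_{i-1} + p_{i-2}, q_i = a_i*q_{i-1} + q_{i-2} with p_{-2}=0, p_{-1}=1, q_{-2}=1, q_{-1}=0), until the denominator exceeds 19:
  i=0: a_0=4, p_0 = 4*1 + 0 = 4, q_0 = 4*0 + 1 = 1.
  i=1: a_1=1, p_1 = 1*4 + 1 = 5, q_1 = 1*1 + 0 = 1.
  i=2: a_2=4, p_2 = 4*5 + 4 = 24, q_2 = 4*1 + 1 = 5.
  i=3: a_3=1, p_3 = 1*24 + 5 = 29, q_3 = 1*5 + 1 = 6.
  i=4: a_4=3, p_4 = 3*29 + 24 = 111, q_4 = 3*6 + 5 = 23.
q_4 = 23 > 19, so the last convergent with denominator <= 19 is p_3/q_3 = 29/6.
The closest fraction with denominator <= 19 is either p_3/q_3 or the intermediate fraction (k*p_3 + p_2)/(k*q_3 + q_2) with the largest k >= 1 whose denominator stays <= 19; these approach x as k grows, and every other convergent or intermediate fraction in range is farther away.
Largest k: floor((19 - q_2)/q_3) = floor((19 - 5)/6) = 2.
That gives (2*29 + 24)/(2*6 + 5) = 82/17.
Compare the errors: |x - 29/6| = |111*6 - 29*23|/(23*6) = 1/138, and |x - 82/17| = |111*17 - 82*23|/(23*17) = 1/391.
Cross-multiplying, 1*138 = 138 < 391 = 1*391, so 1/391 is smaller: the intermediate fraction 82/17 is closer to x than 29/6.

82/17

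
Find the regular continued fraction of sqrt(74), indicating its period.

Write x_i = (sqrt(74) + m_i)/d_i with (m_0, d_0) = (0, 1). a_0 = floor(sqrt(74)) = 8, since 8^2 = 64 <= 74 < 81 = 9^2.
Iterate m_{i+1} = d_i*a_i - m_i, d_{i+1} = (74 - m_{i+1}^2)/d_i, a_{i+1} = floor((a_0 + m_{i+1})/d_{i+1}):
  m_1 = 1*8 - 0 = 8, d_1 = (74 - 8^2)/1 = 10/1 = 10, a_1 = floor((8 + 8)/10) = 1.
  m_2 = 10*1 - 8 = 2, d_2 = (74 - 2^2)/10 = 70/10 = 7, a_2 = floor((8 + 2)/7) = 1.
  m_3 = 7*1 - 2 = 5, d_3 = (74 - 5^2)/7 = 49/7 = 7, a_3 = floor((8 + 5)/7) = 1.
  m_4 = 7*1 - 5 = 2, d_4 = (74 - 2^2)/7 = 70/7 = 10, a_4 = floor((8 + 2)/10) = 1.
  m_5 = 10*1 - 2 = 8, d_5 = (74 - 8^2)/10 = 10/10 = 1, a_5 = floor((8 + 8)/1) = 16.
  m_6 = 1*16 - 8 = 8, d_6 = (74 - 8^2)/1 = 10/1 = 10: (m_6, d_6) = (m_1, d_1) = (8, 10), so from here the quotients repeat a_1, ..., a_5; the period length is 5.
Hence the expansion of sqrt(74) is a_0 = 8 followed by the repeating block 1, 1, 1, 1, 16 (period 5).

[8; (1, 1, 1, 1, 16)]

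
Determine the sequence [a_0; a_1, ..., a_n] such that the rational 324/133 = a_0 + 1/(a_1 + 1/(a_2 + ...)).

[2; 2, 3, 2, 2, 3]

Run the Euclidean algorithm on 324 and 133; the successive quotients are the partial quotients a_0, a_1, ... (each step inverts the fractional part left over by the previous one):
  324 = 2*133 + 58, so a_0 = 2.
  133 = 2*58 + 17, so a_1 = 2.
  58 = 3*17 + 7, so a_2 = 3.
  17 = 2*7 + 3, so a_3 = 2.
  7 = 2*3 + 1, so a_4 = 2.
  3 = 3*1 + 0, so a_5 = 3.
The remainder reaches 0 after 6 divisions, so the expansion has 6 partial quotients, read off in order.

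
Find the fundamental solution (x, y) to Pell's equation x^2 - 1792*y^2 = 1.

(x, y) = (127, 3)

First expand sqrt(1792) as a continued fraction. With x_i = (sqrt(1792) + m_i)/d_i and (m_0, d_0) = (0, 1): a_0 = floor(sqrt(1792)) = 42, since 42^2 = 1764 <= 1792 < 1849 = 43^2.
Iterate m_{i+1} = d_i*a_i - m_i, d_{i+1} = (1792 - m_{i+1}^2)/d_i, a_{i+1} = floor((a_0 + m_{i+1})/d_{i+1}):
  m_1 = 1*42 - 0 = 42, d_1 = (1792 - 42^2)/1 = 28/1 = 28, a_1 = floor((42 + 42)/28) = 3.
  m_2 = 28*3 - 42 = 42, d_2 = (1792 - 42^2)/28 = 28/28 = 1, a_2 = floor((42 + 42)/1) = 84.
  m_3 = 1*84 - 42 = 42, d_3 = (1792 - 42^2)/1 = 28/1 = 28: (m_3, d_3) = (m_1, d_1) = (42, 28), so from here the quotients repeat a_1, a_2; the period length is 2.
So sqrt(1792) = [42; (3, 84)] with period length k = 2.
k is even, so the fundamental solution of x^2 - 1792y^2 = 1 is (p_{k-1}, q_{k-1}) = (p_1, q_1); compute convergents through index 1.
Convergents (p_i = a_i*p_{i-1} + p_{i-2}, q_i = a_i*q_{i-1} + q_{i-2} with p_{-2}=0, p_{-1}=1, q_{-2}=1, q_{-1}=0):
  i=0: a_0=42, p_0 = 42*1 + 0 = 42, q_0 = 42*0 + 1 = 1.
  i=1: a_1=3, p_1 = 3*42 + 1 = 127, q_1 = 3*1 + 0 = 3.
Check: 127^2 - 1792*3^2 = 16129 - 16128 = 1, so (x, y) = (127, 3) solves the equation, and by the theorem it is the least positive solution.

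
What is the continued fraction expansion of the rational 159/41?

[3; 1, 7, 5]

Run the Euclidean algorithm on 159 and 41; the successive quotients are the partial quotients a_0, a_1, ... (each step inverts the fractional part left over by the previous one):
  159 = 3*41 + 36, so a_0 = 3.
  41 = 1*36 + 5, so a_1 = 1.
  36 = 7*5 + 1, so a_2 = 7.
  5 = 5*1 + 0, so a_3 = 5.
The remainder reaches 0 after 4 divisions, so the expansion has 4 partial quotients, read off in order.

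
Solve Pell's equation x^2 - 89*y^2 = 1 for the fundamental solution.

(x, y) = (500001, 53000)

First expand sqrt(89) as a continued fraction. With x_i = (sqrt(89) + m_i)/d_i and (m_0, d_0) = (0, 1): a_0 = floor(sqrt(89)) = 9, since 9^2 = 81 <= 89 < 100 = 10^2.
Iterate m_{i+1} = d_i*a_i - m_i, d_{i+1} = (89 - m_{i+1}^2)/d_i, a_{i+1} = floor((a_0 + m_{i+1})/d_{i+1}):
  m_1 = 1*9 - 0 = 9, d_1 = (89 - 9^2)/1 = 8/1 = 8, a_1 = floor((9 + 9)/8) = 2.
  m_2 = 8*2 - 9 = 7, d_2 = (89 - 7^2)/8 = 40/8 = 5, a_2 = floor((9 + 7)/5) = 3.
  m_3 = 5*3 - 7 = 8, d_3 = (89 - 8^2)/5 = 25/5 = 5, a_3 = floor((9 + 8)/5) = 3.
  m_4 = 5*3 - 8 = 7, d_4 = (89 - 7^2)/5 = 40/5 = 8, a_4 = floor((9 + 7)/8) = 2.
  m_5 = 8*2 - 7 = 9, d_5 = (89 - 9^2)/8 = 8/8 = 1, a_5 = floor((9 + 9)/1) = 18.
  m_6 = 1*18 - 9 = 9, d_6 = (89 - 9^2)/1 = 8/1 = 8: (m_6, d_6) = (m_1, d_1) = (9, 8), so from here the quotients repeat a_1, ..., a_5; the period length is 5.
So sqrt(89) = [9; (2, 3, 3, 2, 18)] with period length k = 5.
k is odd, so (p_{k-1}, q_{k-1}) only solves x^2 - 89y^2 = -1 and the fundamental solution of x^2 - 89y^2 = 1 is (p_{2k-1}, q_{2k-1}) = (p_9, q_9); compute convergents through index 9, running through the period twice.
Convergents (p_i = a_i*p_{i-1} + p_{i-2}, q_i = a_i*q_{i-1} + q_{i-2} with p_{-2}=0, p_{-1}=1, q_{-2}=1, q_{-1}=0):
  i=0: a_0=9, p_0 = 9*1 + 0 = 9, q_0 = 9*0 + 1 = 1.
  i=1: a_1=2, p_1 = 2*9 + 1 = 19, q_1 = 2*1 + 0 = 2.
  i=2: a_2=3, p_2 = 3*19 + 9 = 66, q_2 = 3*2 + 1 = 7.
  i=3: a_3=3, p_3 = 3*66 + 19 = 217, q_3 = 3*7 + 2 = 23.
  i=4: a_4=2, p_4 = 2*217 + 66 = 500, q_4 = 2*23 + 7 = 53.
  i=5: a_5=18, p_5 = 18*500 + 217 = 9217, q_5 = 18*53 + 23 = 977.
  i=6: a_6=2, p_6 = 2*9217 + 500 = 18934, q_6 = 2*977 + 53 = 2007.
  i=7: a_7=3, p_7 = 3*18934 + 9217 = 66019, q_7 = 3*2007 + 977 = 6998.
  i=8: a_8=3, p_8 = 3*66019 + 18934 = 216991, q_8 = 3*6998 + 2007 = 23001.
  i=9: a_9=2, p_9 = 2*216991 + 66019 = 500001, q_9 = 2*23001 + 6998 = 53000.
Indeed p_4^2 - 89*q_4^2 = 250000 - 250001 = -1, not +1.
Check: 500001^2 - 89*53000^2 = 250001000001 - 250001000000 = 1, so (x, y) = (500001, 53000) solves the equation, and by the theorem it is the least positive solution.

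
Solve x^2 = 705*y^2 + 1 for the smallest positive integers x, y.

(x, y) = (237161, 8932)

First expand sqrt(705) as a continued fraction. With x_i = (sqrt(705) + m_i)/d_i and (m_0, d_0) = (0, 1): a_0 = floor(sqrt(705)) = 26, since 26^2 = 676 <= 705 < 729 = 27^2.
Iterate m_{i+1} = d_i*a_i - m_i, d_{i+1} = (705 - m_{i+1}^2)/d_i, a_{i+1} = floor((a_0 + m_{i+1})/d_{i+1}):
  m_1 = 1*26 - 0 = 26, d_1 = (705 - 26^2)/1 = 29/1 = 29, a_1 = floor((26 + 26)/29) = 1.
  m_2 = 29*1 - 26 = 3, d_2 = (705 - 3^2)/29 = 696/29 = 24, a_2 = floor((26 + 3)/24) = 1.
  m_3 = 24*1 - 3 = 21, d_3 = (705 - 21^2)/24 = 264/24 = 11, a_3 = floor((26 + 21)/11) = 4.
  m_4 = 11*4 - 21 = 23, d_4 = (705 - 23^2)/11 = 176/11 = 16, a_4 = floor((26 + 23)/16) = 3.
  m_5 = 16*3 - 23 = 25, d_5 = (705 - 25^2)/16 = 80/16 = 5, a_5 = floor((26 + 25)/5) = 10.
  m_6 = 5*10 - 25 = 25, d_6 = (705 - 25^2)/5 = 80/5 = 16, a_6 = floor((26 + 25)/16) = 3.
  m_7 = 16*3 - 25 = 23, d_7 = (705 - 23^2)/16 = 176/16 = 11, a_7 = floor((26 + 23)/11) = 4.
  m_8 = 11*4 - 23 = 21, d_8 = (705 - 21^2)/11 = 264/11 = 24, a_8 = floor((26 + 21)/24) = 1.
  m_9 = 24*1 - 21 = 3, d_9 = (705 - 3^2)/24 = 696/24 = 29, a_9 = floor((26 + 3)/29) = 1.
  m_10 = 29*1 - 3 = 26, d_10 = (705 - 26^2)/29 = 29/29 = 1, a_10 = floor((26 + 26)/1) = 52.
  m_11 = 1*52 - 26 = 26, d_11 = (705 - 26^2)/1 = 29/1 = 29: (m_11, d_11) = (m_1, d_1) = (26, 29), so from here the quotients repeat a_1, ..., a_10; the period length is 10.
So sqrt(705) = [26; (1, 1, 4, 3, 10, 3, 4, 1, 1, 52)] with period length k = 10.
k is even, so the fundamental solution of x^2 - 705y^2 = 1 is (p_{k-1}, q_{k-1}) = (p_9, q_9); compute convergents through index 9.
Convergents (p_i = a_i*p_{i-1} + p_{i-2}, q_i = a_i*q_{i-1} + q_{i-2} with p_{-2}=0, p_{-1}=1, q_{-2}=1, q_{-1}=0):
  i=0: a_0=26, p_0 = 26*1 + 0 = 26, q_0 = 26*0 + 1 = 1.
  i=1: a_1=1, p_1 = 1*26 + 1 = 27, q_1 = 1*1 + 0 = 1.
  i=2: a_2=1, p_2 = 1*27 + 26 = 53, q_2 = 1*1 + 1 = 2.
  i=3: a_3=4, p_3 = 4*53 + 27 = 239, q_3 = 4*2 + 1 = 9.
  i=4: a_4=3, p_4 = 3*239 + 53 = 770, q_4 = 3*9 + 2 = 29.
  i=5: a_5=10, p_5 = 10*770 + 239 = 7939, q_5 = 10*29 + 9 = 299.
  i=6: a_6=3, p_6 = 3*7939 + 770 = 24587, q_6 = 3*299 + 29 = 926.
  i=7: a_7=4, p_7 = 4*24587 + 7939 = 106287, q_7 = 4*926 + 299 = 4003.
  i=8: a_8=1, p_8 = 1*106287 + 24587 = 130874, q_8 = 1*4003 + 926 = 4929.
  i=9: a_9=1, p_9 = 1*130874 + 106287 = 237161, q_9 = 1*4929 + 4003 = 8932.
Check: 237161^2 - 705*8932^2 = 56245339921 - 56245339920 = 1, so (x, y) = (237161, 8932) solves the equation, and by the theorem it is the least positive solution.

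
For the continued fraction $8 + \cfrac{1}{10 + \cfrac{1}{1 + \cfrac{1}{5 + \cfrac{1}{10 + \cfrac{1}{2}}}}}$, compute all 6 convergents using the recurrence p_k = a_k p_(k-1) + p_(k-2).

Using the convergent recurrence p_i = a_i*p_{i-1} + p_{i-2}, q_i = a_i*q_{i-1} + q_{i-2} with p_{-2}=0, p_{-1}=1, q_{-2}=1, q_{-1}=0:
  i=0: a_0=8, p_0 = 8*1 + 0 = 8, q_0 = 8*0 + 1 = 1.
  i=1: a_1=10, p_1 = 10*8 + 1 = 81, q_1 = 10*1 + 0 = 10.
  i=2: a_2=1, p_2 = 1*81 + 8 = 89, q_2 = 1*10 + 1 = 11.
  i=3: a_3=5, p_3 = 5*89 + 81 = 526, q_3 = 5*11 + 10 = 65.
  i=4: a_4=10, p_4 = 10*526 + 89 = 5349, q_4 = 10*65 + 11 = 661.
  i=5: a_5=2, p_5 = 2*5349 + 526 = 11224, q_5 = 2*661 + 65 = 1387.

8/1, 81/10, 89/11, 526/65, 5349/661, 11224/1387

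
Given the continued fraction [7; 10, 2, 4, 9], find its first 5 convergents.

Using the convergent recurrence p_i = a_i*p_{i-1} + p_{i-2}, q_i = a_i*q_{i-1} + q_{i-2} with p_{-2}=0, p_{-1}=1, q_{-2}=1, q_{-1}=0:
  i=0: a_0=7, p_0 = 7*1 + 0 = 7, q_0 = 7*0 + 1 = 1.
  i=1: a_1=10, p_1 = 10*7 + 1 = 71, q_1 = 10*1 + 0 = 10.
  i=2: a_2=2, p_2 = 2*71 + 7 = 149, q_2 = 2*10 + 1 = 21.
  i=3: a_3=4, p_3 = 4*149 + 71 = 667, q_3 = 4*21 + 10 = 94.
  i=4: a_4=9, p_4 = 9*667 + 149 = 6152, q_4 = 9*94 + 21 = 867.

7/1, 71/10, 149/21, 667/94, 6152/867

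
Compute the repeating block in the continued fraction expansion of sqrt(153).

[12; (2, 1, 2, 2, 2, 1, 2, 24)]

Write x_i = (sqrt(153) + m_i)/d_i with (m_0, d_0) = (0, 1). a_0 = floor(sqrt(153)) = 12, since 12^2 = 144 <= 153 < 169 = 13^2.
Iterate m_{i+1} = d_i*a_i - m_i, d_{i+1} = (153 - m_{i+1}^2)/d_i, a_{i+1} = floor((a_0 + m_{i+1})/d_{i+1}):
  m_1 = 1*12 - 0 = 12, d_1 = (153 - 12^2)/1 = 9/1 = 9, a_1 = floor((12 + 12)/9) = 2.
  m_2 = 9*2 - 12 = 6, d_2 = (153 - 6^2)/9 = 117/9 = 13, a_2 = floor((12 + 6)/13) = 1.
  m_3 = 13*1 - 6 = 7, d_3 = (153 - 7^2)/13 = 104/13 = 8, a_3 = floor((12 + 7)/8) = 2.
  m_4 = 8*2 - 7 = 9, d_4 = (153 - 9^2)/8 = 72/8 = 9, a_4 = floor((12 + 9)/9) = 2.
  m_5 = 9*2 - 9 = 9, d_5 = (153 - 9^2)/9 = 72/9 = 8, a_5 = floor((12 + 9)/8) = 2.
  m_6 = 8*2 - 9 = 7, d_6 = (153 - 7^2)/8 = 104/8 = 13, a_6 = floor((12 + 7)/13) = 1.
  m_7 = 13*1 - 7 = 6, d_7 = (153 - 6^2)/13 = 117/13 = 9, a_7 = floor((12 + 6)/9) = 2.
  m_8 = 9*2 - 6 = 12, d_8 = (153 - 12^2)/9 = 9/9 = 1, a_8 = floor((12 + 12)/1) = 24.
  m_9 = 1*24 - 12 = 12, d_9 = (153 - 12^2)/1 = 9/1 = 9: (m_9, d_9) = (m_1, d_1) = (12, 9), so from here the quotients repeat a_1, ..., a_8; the period length is 8.
Hence the expansion of sqrt(153) is a_0 = 12 followed by the repeating block 2, 1, 2, 2, 2, 1, 2, 24 (period 8).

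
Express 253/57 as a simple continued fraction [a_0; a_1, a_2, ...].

Run the Euclidean algorithm on 253 and 57; the successive quotients are the partial quotients a_0, a_1, ... (each step inverts the fractional part left over by the previous one):
  253 = 4*57 + 25, so a_0 = 4.
  57 = 2*25 + 7, so a_1 = 2.
  25 = 3*7 + 4, so a_2 = 3.
  7 = 1*4 + 3, so a_3 = 1.
  4 = 1*3 + 1, so a_4 = 1.
  3 = 3*1 + 0, so a_5 = 3.
The remainder reaches 0 after 6 divisions, so the expansion has 6 partial quotients, read off in order.

[4; 2, 3, 1, 1, 3]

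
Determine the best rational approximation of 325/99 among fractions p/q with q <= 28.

Expand x = 325/99 as a continued fraction with the Euclidean algorithm:
  325 = 3*99 + 28, so a_0 = 3.
  99 = 3*28 + 15, so a_1 = 3.
  28 = 1*15 + 13, so a_2 = 1.
  15 = 1*13 + 2, so a_3 = 1.
  13 = 6*2 + 1, so a_4 = 6.
  2 = 2*1 + 0, so a_5 = 2.
so x = [3; 3, 1, 1, 6, 2].
Convergents (p_i = a_i*p_{i-1} + p_{i-2}, q_i = a_i*q_{i-1} + q_{i-2} with p_{-2}=0, p_{-1}=1, q_{-2}=1, q_{-1}=0), until the denominator exceeds 28:
  i=0: a_0=3, p_0 = 3*1 + 0 = 3, q_0 = 3*0 + 1 = 1.
  i=1: a_1=3, p_1 = 3*3 + 1 = 10, q_1 = 3*1 + 0 = 3.
  i=2: a_2=1, p_2 = 1*10 + 3 = 13, q_2 = 1*3 + 1 = 4.
  i=3: a_3=1, p_3 = 1*13 + 10 = 23, q_3 = 1*4 + 3 = 7.
  i=4: a_4=6, p_4 = 6*23 + 13 = 151, q_4 = 6*7 + 4 = 46.
q_4 = 46 > 28, so the last convergent with denominator <= 28 is p_3/q_3 = 23/7.
The closest fraction with denominator <= 28 is either p_3/q_3 or the intermediate fraction (k*p_3 + p_2)/(k*q_3 + q_2) with the largest k >= 1 whose denominator stays <= 28; these approach x as k grows, and every other convergent or intermediate fraction in range is farther away.
Largest k: floor((28 - q_2)/q_3) = floor((28 - 4)/7) = 3.
That gives (3*23 + 13)/(3*7 + 4) = 82/25.
Compare the errors: |x - 23/7| = |325*7 - 23*99|/(99*7) = 2/693, and |x - 82/25| = |325*25 - 82*99|/(99*25) = 7/2475.
Cross-multiplying, 7*693 = 4851 < 4950 = 2*2475, so 7/2475 is smaller: the intermediate fraction 82/25 is closer to x than 23/7.

82/25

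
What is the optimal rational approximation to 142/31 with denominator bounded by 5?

Expand x = 142/31 as a continued fraction with the Euclidean algorithm:
  142 = 4*31 + 18, so a_0 = 4.
  31 = 1*18 + 13, so a_1 = 1.
  18 = 1*13 + 5, so a_2 = 1.
  13 = 2*5 + 3, so a_3 = 2.
  5 = 1*3 + 2, so a_4 = 1.
  3 = 1*2 + 1, so a_5 = 1.
  2 = 2*1 + 0, so a_6 = 2.
so x = [4; 1, 1, 2, 1, 1, 2].
Convergents (p_i = a_i*p_{i-1} + p_{i-2}, q_i = a_i*q_{i-1} + q_{i-2} with p_{-2}=0, p_{-1}=1, q_{-2}=1, q_{-1}=0), until the denominator exceeds 5:
  i=0: a_0=4, p_0 = 4*1 + 0 = 4, q_0 = 4*0 + 1 = 1.
  i=1: a_1=1, p_1 = 1*4 + 1 = 5, q_1 = 1*1 + 0 = 1.
  i=2: a_2=1, p_2 = 1*5 + 4 = 9, q_2 = 1*1 + 1 = 2.
  i=3: a_3=2, p_3 = 2*9 + 5 = 23, q_3 = 2*2 + 1 = 5.
  i=4: a_4=1, p_4 = 1*23 + 9 = 32, q_4 = 1*5 + 2 = 7.
q_4 = 7 > 5, so the last convergent with denominator <= 5 is p_3/q_3 = 23/5.
The closest fraction with denominator <= 5 is either p_3/q_3 or the intermediate fraction (k*p_3 + p_2)/(k*q_3 + q_2) with the largest k >= 1 whose denominator stays <= 5; these approach x as k grows, and every other convergent or intermediate fraction in range is farther away.
Largest k: floor((5 - q_2)/q_3) = floor((5 - 2)/5) = 0.
Since k = 0, no intermediate fraction beyond p_3/q_3 has denominator <= 5, so the convergent 23/5 is the closest (its error is |142*5 - 23*31|/(31*5) = 3/155).

23/5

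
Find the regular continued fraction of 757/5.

Run the Euclidean algorithm on 757 and 5; the successive quotients are the partial quotients a_0, a_1, ... (each step inverts the fractional part left over by the previous one):
  757 = 151*5 + 2, so a_0 = 151.
  5 = 2*2 + 1, so a_1 = 2.
  2 = 2*1 + 0, so a_2 = 2.
The remainder reaches 0 after 3 divisions, so the expansion has 3 partial quotients, read off in order.

[151; 2, 2]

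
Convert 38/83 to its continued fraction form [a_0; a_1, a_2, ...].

Run the Euclidean algorithm on 38 and 83; the successive quotients are the partial quotients a_0, a_1, ... (each step inverts the fractional part left over by the previous one):
  38 = 0*83 + 38, so a_0 = 0.
  83 = 2*38 + 7, so a_1 = 2.
  38 = 5*7 + 3, so a_2 = 5.
  7 = 2*3 + 1, so a_3 = 2.
  3 = 3*1 + 0, so a_4 = 3.
The remainder reaches 0 after 5 divisions, so the expansion has 5 partial quotients, read off in order.

[0; 2, 5, 2, 3]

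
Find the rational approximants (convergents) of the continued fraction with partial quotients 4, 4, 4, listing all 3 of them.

Using the convergent recurrence p_i = a_i*p_{i-1} + p_{i-2}, q_i = a_i*q_{i-1} + q_{i-2} with p_{-2}=0, p_{-1}=1, q_{-2}=1, q_{-1}=0:
  i=0: a_0=4, p_0 = 4*1 + 0 = 4, q_0 = 4*0 + 1 = 1.
  i=1: a_1=4, p_1 = 4*4 + 1 = 17, q_1 = 4*1 + 0 = 4.
  i=2: a_2=4, p_2 = 4*17 + 4 = 72, q_2 = 4*4 + 1 = 17.

4/1, 17/4, 72/17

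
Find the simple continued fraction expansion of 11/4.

Run the Euclidean algorithm on 11 and 4; the successive quotients are the partial quotients a_0, a_1, ... (each step inverts the fractional part left over by the previous one):
  11 = 2*4 + 3, so a_0 = 2.
  4 = 1*3 + 1, so a_1 = 1.
  3 = 3*1 + 0, so a_2 = 3.
The remainder reaches 0 after 3 divisions, so the expansion has 3 partial quotients, read off in order.

[2; 1, 3]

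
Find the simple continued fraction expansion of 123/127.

Run the Euclidean algorithm on 123 and 127; the successive quotients are the partial quotients a_0, a_1, ... (each step inverts the fractional part left over by the previous one):
  123 = 0*127 + 123, so a_0 = 0.
  127 = 1*123 + 4, so a_1 = 1.
  123 = 30*4 + 3, so a_2 = 30.
  4 = 1*3 + 1, so a_3 = 1.
  3 = 3*1 + 0, so a_4 = 3.
The remainder reaches 0 after 5 divisions, so the expansion has 5 partial quotients, read off in order.

[0; 1, 30, 1, 3]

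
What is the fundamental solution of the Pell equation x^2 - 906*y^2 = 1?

(x, y) = (301, 10)

First expand sqrt(906) as a continued fraction. With x_i = (sqrt(906) + m_i)/d_i and (m_0, d_0) = (0, 1): a_0 = floor(sqrt(906)) = 30, since 30^2 = 900 <= 906 < 961 = 31^2.
Iterate m_{i+1} = d_i*a_i - m_i, d_{i+1} = (906 - m_{i+1}^2)/d_i, a_{i+1} = floor((a_0 + m_{i+1})/d_{i+1}):
  m_1 = 1*30 - 0 = 30, d_1 = (906 - 30^2)/1 = 6/1 = 6, a_1 = floor((30 + 30)/6) = 10.
  m_2 = 6*10 - 30 = 30, d_2 = (906 - 30^2)/6 = 6/6 = 1, a_2 = floor((30 + 30)/1) = 60.
  m_3 = 1*60 - 30 = 30, d_3 = (906 - 30^2)/1 = 6/1 = 6: (m_3, d_3) = (m_1, d_1) = (30, 6), so from here the quotients repeat a_1, a_2; the period length is 2.
So sqrt(906) = [30; (10, 60)] with period length k = 2.
k is even, so the fundamental solution of x^2 - 906y^2 = 1 is (p_{k-1}, q_{k-1}) = (p_1, q_1); compute convergents through index 1.
Convergents (p_i = a_i*p_{i-1} + p_{i-2}, q_i = a_i*q_{i-1} + q_{i-2} with p_{-2}=0, p_{-1}=1, q_{-2}=1, q_{-1}=0):
  i=0: a_0=30, p_0 = 30*1 + 0 = 30, q_0 = 30*0 + 1 = 1.
  i=1: a_1=10, p_1 = 10*30 + 1 = 301, q_1 = 10*1 + 0 = 10.
Check: 301^2 - 906*10^2 = 90601 - 90600 = 1, so (x, y) = (301, 10) solves the equation, and by the theorem it is the least positive solution.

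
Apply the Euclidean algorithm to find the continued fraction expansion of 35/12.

Run the Euclidean algorithm on 35 and 12; the successive quotients are the partial quotients a_0, a_1, ... (each step inverts the fractional part left over by the previous one):
  35 = 2*12 + 11, so a_0 = 2.
  12 = 1*11 + 1, so a_1 = 1.
  11 = 11*1 + 0, so a_2 = 11.
The remainder reaches 0 after 3 divisions, so the expansion has 3 partial quotients, read off in order.

[2; 1, 11]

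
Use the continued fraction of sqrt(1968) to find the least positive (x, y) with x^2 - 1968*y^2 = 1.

First expand sqrt(1968) as a continued fraction. With x_i = (sqrt(1968) + m_i)/d_i and (m_0, d_0) = (0, 1): a_0 = floor(sqrt(1968)) = 44, since 44^2 = 1936 <= 1968 < 2025 = 45^2.
Iterate m_{i+1} = d_i*a_i - m_i, d_{i+1} = (1968 - m_{i+1}^2)/d_i, a_{i+1} = floor((a_0 + m_{i+1})/d_{i+1}):
  m_1 = 1*44 - 0 = 44, d_1 = (1968 - 44^2)/1 = 32/1 = 32, a_1 = floor((44 + 44)/32) = 2.
  m_2 = 32*2 - 44 = 20, d_2 = (1968 - 20^2)/32 = 1568/32 = 49, a_2 = floor((44 + 20)/49) = 1.
  m_3 = 49*1 - 20 = 29, d_3 = (1968 - 29^2)/49 = 1127/49 = 23, a_3 = floor((44 + 29)/23) = 3.
  m_4 = 23*3 - 29 = 40, d_4 = (1968 - 40^2)/23 = 368/23 = 16, a_4 = floor((44 + 40)/16) = 5.
  m_5 = 16*5 - 40 = 40, d_5 = (1968 - 40^2)/16 = 368/16 = 23, a_5 = floor((44 + 40)/23) = 3.
  m_6 = 23*3 - 40 = 29, d_6 = (1968 - 29^2)/23 = 1127/23 = 49, a_6 = floor((44 + 29)/49) = 1.
  m_7 = 49*1 - 29 = 20, d_7 = (1968 - 20^2)/49 = 1568/49 = 32, a_7 = floor((44 + 20)/32) = 2.
  m_8 = 32*2 - 20 = 44, d_8 = (1968 - 44^2)/32 = 32/32 = 1, a_8 = floor((44 + 44)/1) = 88.
  m_9 = 1*88 - 44 = 44, d_9 = (1968 - 44^2)/1 = 32/1 = 32: (m_9, d_9) = (m_1, d_1) = (44, 32), so from here the quotients repeat a_1, ..., a_8; the period length is 8.
So sqrt(1968) = [44; (2, 1, 3, 5, 3, 1, 2, 88)] with period length k = 8.
k is even, so the fundamental solution of x^2 - 1968y^2 = 1 is (p_{k-1}, q_{k-1}) = (p_7, q_7); compute convergents through index 7.
Convergents (p_i = a_i*p_{i-1} + p_{i-2}, q_i = a_i*q_{i-1} + q_{i-2} with p_{-2}=0, p_{-1}=1, q_{-2}=1, q_{-1}=0):
  i=0: a_0=44, p_0 = 44*1 + 0 = 44, q_0 = 44*0 + 1 = 1.
  i=1: a_1=2, p_1 = 2*44 + 1 = 89, q_1 = 2*1 + 0 = 2.
  i=2: a_2=1, p_2 = 1*89 + 44 = 133, q_2 = 1*2 + 1 = 3.
  i=3: a_3=3, p_3 = 3*133 + 89 = 488, q_3 = 3*3 + 2 = 11.
  i=4: a_4=5, p_4 = 5*488 + 133 = 2573, q_4 = 5*11 + 3 = 58.
  i=5: a_5=3, p_5 = 3*2573 + 488 = 8207, q_5 = 3*58 + 11 = 185.
  i=6: a_6=1, p_6 = 1*8207 + 2573 = 10780, q_6 = 1*185 + 58 = 243.
  i=7: a_7=2, p_7 = 2*10780 + 8207 = 29767, q_7 = 2*243 + 185 = 671.
Check: 29767^2 - 1968*671^2 = 886074289 - 886074288 = 1, so (x, y) = (29767, 671) solves the equation, and by the theorem it is the least positive solution.

(x, y) = (29767, 671)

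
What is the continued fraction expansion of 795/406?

Run the Euclidean algorithm on 795 and 406; the successive quotients are the partial quotients a_0, a_1, ... (each step inverts the fractional part left over by the previous one):
  795 = 1*406 + 389, so a_0 = 1.
  406 = 1*389 + 17, so a_1 = 1.
  389 = 22*17 + 15, so a_2 = 22.
  17 = 1*15 + 2, so a_3 = 1.
  15 = 7*2 + 1, so a_4 = 7.
  2 = 2*1 + 0, so a_5 = 2.
The remainder reaches 0 after 6 divisions, so the expansion has 6 partial quotients, read off in order.

[1; 1, 22, 1, 7, 2]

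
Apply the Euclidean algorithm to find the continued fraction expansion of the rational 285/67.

Run the Euclidean algorithm on 285 and 67; the successive quotients are the partial quotients a_0, a_1, ... (each step inverts the fractional part left over by the previous one):
  285 = 4*67 + 17, so a_0 = 4.
  67 = 3*17 + 16, so a_1 = 3.
  17 = 1*16 + 1, so a_2 = 1.
  16 = 16*1 + 0, so a_3 = 16.
The remainder reaches 0 after 4 divisions, so the expansion has 4 partial quotients, read off in order.

[4; 3, 1, 16]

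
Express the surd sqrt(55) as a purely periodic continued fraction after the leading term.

Write x_i = (sqrt(55) + m_i)/d_i with (m_0, d_0) = (0, 1). a_0 = floor(sqrt(55)) = 7, since 7^2 = 49 <= 55 < 64 = 8^2.
Iterate m_{i+1} = d_i*a_i - m_i, d_{i+1} = (55 - m_{i+1}^2)/d_i, a_{i+1} = floor((a_0 + m_{i+1})/d_{i+1}):
  m_1 = 1*7 - 0 = 7, d_1 = (55 - 7^2)/1 = 6/1 = 6, a_1 = floor((7 + 7)/6) = 2.
  m_2 = 6*2 - 7 = 5, d_2 = (55 - 5^2)/6 = 30/6 = 5, a_2 = floor((7 + 5)/5) = 2.
  m_3 = 5*2 - 5 = 5, d_3 = (55 - 5^2)/5 = 30/5 = 6, a_3 = floor((7 + 5)/6) = 2.
  m_4 = 6*2 - 5 = 7, d_4 = (55 - 7^2)/6 = 6/6 = 1, a_4 = floor((7 + 7)/1) = 14.
  m_5 = 1*14 - 7 = 7, d_5 = (55 - 7^2)/1 = 6/1 = 6: (m_5, d_5) = (m_1, d_1) = (7, 6), so from here the quotients repeat a_1, ..., a_4; the period length is 4.
Hence the expansion of sqrt(55) is a_0 = 7 followed by the repeating block 2, 2, 2, 14 (period 4).

[7; (2, 2, 2, 14)]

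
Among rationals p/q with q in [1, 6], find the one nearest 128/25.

31/6

Expand x = 128/25 as a continued fraction with the Euclidean algorithm:
  128 = 5*25 + 3, so a_0 = 5.
  25 = 8*3 + 1, so a_1 = 8.
  3 = 3*1 + 0, so a_2 = 3.
so x = [5; 8, 3].
Convergents (p_i = a_i*p_{i-1} + p_{i-2}, q_i = a_i*q_{i-1} + q_{i-2} with p_{-2}=0, p_{-1}=1, q_{-2}=1, q_{-1}=0), until the denominator exceeds 6:
  i=0: a_0=5, p_0 = 5*1 + 0 = 5, q_0 = 5*0 + 1 = 1.
  i=1: a_1=8, p_1 = 8*5 + 1 = 41, q_1 = 8*1 + 0 = 8.
q_1 = 8 > 6, so the last convergent with denominator <= 6 is p_0/q_0 = 5/1.
The closest fraction with denominator <= 6 is either p_0/q_0 or the intermediate fraction (k*p_0 + p_{-1})/(k*q_0 + q_{-1}) with the largest k >= 1 whose denominator stays <= 6; these approach x as k grows, and every other convergent or intermediate fraction in range is farther away.
Largest k: floor((6 - q_{-1})/q_0) = floor((6 - 0)/1) = 6 (using the seeds p_{-1} = 1, q_{-1} = 0).
That gives (6*5 + 1)/(6*1 + 0) = 31/6.
Compare the errors: |x - 5/1| = |128*1 - 5*25|/(25*1) = 3/25, and |x - 31/6| = |128*6 - 31*25|/(25*6) = 7/150.
Cross-multiplying, 7*25 = 175 < 450 = 3*150, so 7/150 is smaller: the intermediate fraction 31/6 is closer to x than 5/1.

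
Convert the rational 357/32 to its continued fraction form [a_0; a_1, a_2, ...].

Run the Euclidean algorithm on 357 and 32; the successive quotients are the partial quotients a_0, a_1, ... (each step inverts the fractional part left over by the previous one):
  357 = 11*32 + 5, so a_0 = 11.
  32 = 6*5 + 2, so a_1 = 6.
  5 = 2*2 + 1, so a_2 = 2.
  2 = 2*1 + 0, so a_3 = 2.
The remainder reaches 0 after 4 divisions, so the expansion has 4 partial quotients, read off in order.

[11; 6, 2, 2]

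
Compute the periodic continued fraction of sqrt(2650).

Write x_i = (sqrt(2650) + m_i)/d_i with (m_0, d_0) = (0, 1). a_0 = floor(sqrt(2650)) = 51, since 51^2 = 2601 <= 2650 < 2704 = 52^2.
Iterate m_{i+1} = d_i*a_i - m_i, d_{i+1} = (2650 - m_{i+1}^2)/d_i, a_{i+1} = floor((a_0 + m_{i+1})/d_{i+1}):
  m_1 = 1*51 - 0 = 51, d_1 = (2650 - 51^2)/1 = 49/1 = 49, a_1 = floor((51 + 51)/49) = 2.
  m_2 = 49*2 - 51 = 47, d_2 = (2650 - 47^2)/49 = 441/49 = 9, a_2 = floor((51 + 47)/9) = 10.
  m_3 = 9*10 - 47 = 43, d_3 = (2650 - 43^2)/9 = 801/9 = 89, a_3 = floor((51 + 43)/89) = 1.
  m_4 = 89*1 - 43 = 46, d_4 = (2650 - 46^2)/89 = 534/89 = 6, a_4 = floor((51 + 46)/6) = 16.
  m_5 = 6*16 - 46 = 50, d_5 = (2650 - 50^2)/6 = 150/6 = 25, a_5 = floor((51 + 50)/25) = 4.
  m_6 = 25*4 - 50 = 50, d_6 = (2650 - 50^2)/25 = 150/25 = 6, a_6 = floor((51 + 50)/6) = 16.
  m_7 = 6*16 - 50 = 46, d_7 = (2650 - 46^2)/6 = 534/6 = 89, a_7 = floor((51 + 46)/89) = 1.
  m_8 = 89*1 - 46 = 43, d_8 = (2650 - 43^2)/89 = 801/89 = 9, a_8 = floor((51 + 43)/9) = 10.
  m_9 = 9*10 - 43 = 47, d_9 = (2650 - 47^2)/9 = 441/9 = 49, a_9 = floor((51 + 47)/49) = 2.
  m_10 = 49*2 - 47 = 51, d_10 = (2650 - 51^2)/49 = 49/49 = 1, a_10 = floor((51 + 51)/1) = 102.
  m_11 = 1*102 - 51 = 51, d_11 = (2650 - 51^2)/1 = 49/1 = 49: (m_11, d_11) = (m_1, d_1) = (51, 49), so from here the quotients repeat a_1, ..., a_10; the period length is 10.
Hence the expansion of sqrt(2650) is a_0 = 51 followed by the repeating block 2, 10, 1, 16, 4, 16, 1, 10, 2, 102 (period 10).

[51; (2, 10, 1, 16, 4, 16, 1, 10, 2, 102)]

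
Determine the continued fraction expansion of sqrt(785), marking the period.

[28; (56)]

Write x_i = (sqrt(785) + m_i)/d_i with (m_0, d_0) = (0, 1). a_0 = floor(sqrt(785)) = 28, since 28^2 = 784 <= 785 < 841 = 29^2.
Iterate m_{i+1} = d_i*a_i - m_i, d_{i+1} = (785 - m_{i+1}^2)/d_i, a_{i+1} = floor((a_0 + m_{i+1})/d_{i+1}):
  m_1 = 1*28 - 0 = 28, d_1 = (785 - 28^2)/1 = 1/1 = 1, a_1 = floor((28 + 28)/1) = 56.
  m_2 = 1*56 - 28 = 28, d_2 = (785 - 28^2)/1 = 1/1 = 1: (m_2, d_2) = (m_1, d_1) = (28, 1), so from here the quotient a_1 repeats; the period length is 1.
Hence the expansion of sqrt(785) is a_0 = 28 followed by the repeating block 56 (period 1).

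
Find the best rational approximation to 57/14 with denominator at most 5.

4/1

Expand x = 57/14 as a continued fraction with the Euclidean algorithm:
  57 = 4*14 + 1, so a_0 = 4.
  14 = 14*1 + 0, so a_1 = 14.
so x = [4; 14].
Convergents (p_i = a_i*p_{i-1} + p_{i-2}, q_i = a_i*q_{i-1} + q_{i-2} with p_{-2}=0, p_{-1}=1, q_{-2}=1, q_{-1}=0), until the denominator exceeds 5:
  i=0: a_0=4, p_0 = 4*1 + 0 = 4, q_0 = 4*0 + 1 = 1.
  i=1: a_1=14, p_1 = 14*4 + 1 = 57, q_1 = 14*1 + 0 = 14.
q_1 = 14 > 5, so the last convergent with denominator <= 5 is p_0/q_0 = 4/1.
The closest fraction with denominator <= 5 is either p_0/q_0 or the intermediate fraction (k*p_0 + p_{-1})/(k*q_0 + q_{-1}) with the largest k >= 1 whose denominator stays <= 5; these approach x as k grows, and every other convergent or intermediate fraction in range is farther away.
Largest k: floor((5 - q_{-1})/q_0) = floor((5 - 0)/1) = 5 (using the seeds p_{-1} = 1, q_{-1} = 0).
That gives (5*4 + 1)/(5*1 + 0) = 21/5.
Compare the errors: |x - 4/1| = |57*1 - 4*14|/(14*1) = 1/14, and |x - 21/5| = |57*5 - 21*14|/(14*5) = 9/70.
Cross-multiplying, 1*70 = 70 < 126 = 9*14, so 1/14 is smaller: the convergent 4/1 is closer to x than 21/5.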